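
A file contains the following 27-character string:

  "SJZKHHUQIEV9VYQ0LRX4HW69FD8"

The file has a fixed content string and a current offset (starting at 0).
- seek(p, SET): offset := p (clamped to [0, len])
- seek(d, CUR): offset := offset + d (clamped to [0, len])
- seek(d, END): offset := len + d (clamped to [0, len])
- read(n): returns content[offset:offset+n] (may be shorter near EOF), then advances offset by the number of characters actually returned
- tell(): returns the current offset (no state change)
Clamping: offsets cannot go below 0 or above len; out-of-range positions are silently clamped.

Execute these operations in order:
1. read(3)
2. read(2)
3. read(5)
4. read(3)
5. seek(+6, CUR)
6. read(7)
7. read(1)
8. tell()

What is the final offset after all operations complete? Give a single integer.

Answer: 27

Derivation:
After 1 (read(3)): returned 'SJZ', offset=3
After 2 (read(2)): returned 'KH', offset=5
After 3 (read(5)): returned 'HUQIE', offset=10
After 4 (read(3)): returned 'V9V', offset=13
After 5 (seek(+6, CUR)): offset=19
After 6 (read(7)): returned '4HW69FD', offset=26
After 7 (read(1)): returned '8', offset=27
After 8 (tell()): offset=27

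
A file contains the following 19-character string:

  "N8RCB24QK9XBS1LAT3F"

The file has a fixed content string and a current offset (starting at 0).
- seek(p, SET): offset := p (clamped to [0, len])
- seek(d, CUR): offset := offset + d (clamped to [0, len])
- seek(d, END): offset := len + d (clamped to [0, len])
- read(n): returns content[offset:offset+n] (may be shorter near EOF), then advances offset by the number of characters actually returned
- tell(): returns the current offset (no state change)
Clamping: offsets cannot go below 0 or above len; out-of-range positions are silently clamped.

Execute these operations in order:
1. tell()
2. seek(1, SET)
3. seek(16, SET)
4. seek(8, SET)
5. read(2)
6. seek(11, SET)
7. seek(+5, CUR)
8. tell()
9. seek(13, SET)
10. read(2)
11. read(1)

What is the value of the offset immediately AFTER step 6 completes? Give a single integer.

Answer: 11

Derivation:
After 1 (tell()): offset=0
After 2 (seek(1, SET)): offset=1
After 3 (seek(16, SET)): offset=16
After 4 (seek(8, SET)): offset=8
After 5 (read(2)): returned 'K9', offset=10
After 6 (seek(11, SET)): offset=11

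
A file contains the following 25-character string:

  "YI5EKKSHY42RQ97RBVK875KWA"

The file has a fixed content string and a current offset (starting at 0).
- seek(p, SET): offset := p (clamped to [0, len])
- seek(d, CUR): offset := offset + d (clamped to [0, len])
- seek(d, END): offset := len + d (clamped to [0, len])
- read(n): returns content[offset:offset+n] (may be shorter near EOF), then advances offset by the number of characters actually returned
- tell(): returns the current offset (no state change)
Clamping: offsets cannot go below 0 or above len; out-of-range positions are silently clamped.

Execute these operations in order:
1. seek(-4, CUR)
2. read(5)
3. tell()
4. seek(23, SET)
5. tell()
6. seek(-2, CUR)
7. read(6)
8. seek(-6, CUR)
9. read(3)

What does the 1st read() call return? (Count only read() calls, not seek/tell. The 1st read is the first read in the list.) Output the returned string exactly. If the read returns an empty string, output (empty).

After 1 (seek(-4, CUR)): offset=0
After 2 (read(5)): returned 'YI5EK', offset=5
After 3 (tell()): offset=5
After 4 (seek(23, SET)): offset=23
After 5 (tell()): offset=23
After 6 (seek(-2, CUR)): offset=21
After 7 (read(6)): returned '5KWA', offset=25
After 8 (seek(-6, CUR)): offset=19
After 9 (read(3)): returned '875', offset=22

Answer: YI5EK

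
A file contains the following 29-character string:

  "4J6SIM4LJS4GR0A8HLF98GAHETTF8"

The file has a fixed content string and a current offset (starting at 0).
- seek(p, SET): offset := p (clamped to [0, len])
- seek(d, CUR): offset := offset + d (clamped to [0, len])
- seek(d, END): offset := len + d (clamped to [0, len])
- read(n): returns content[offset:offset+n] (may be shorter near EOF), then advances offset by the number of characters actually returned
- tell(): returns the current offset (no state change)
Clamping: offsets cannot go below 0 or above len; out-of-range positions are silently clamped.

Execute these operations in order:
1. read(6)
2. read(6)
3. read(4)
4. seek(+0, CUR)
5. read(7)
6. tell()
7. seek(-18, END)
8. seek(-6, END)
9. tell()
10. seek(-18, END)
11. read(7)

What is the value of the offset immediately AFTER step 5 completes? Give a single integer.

After 1 (read(6)): returned '4J6SIM', offset=6
After 2 (read(6)): returned '4LJS4G', offset=12
After 3 (read(4)): returned 'R0A8', offset=16
After 4 (seek(+0, CUR)): offset=16
After 5 (read(7)): returned 'HLF98GA', offset=23

Answer: 23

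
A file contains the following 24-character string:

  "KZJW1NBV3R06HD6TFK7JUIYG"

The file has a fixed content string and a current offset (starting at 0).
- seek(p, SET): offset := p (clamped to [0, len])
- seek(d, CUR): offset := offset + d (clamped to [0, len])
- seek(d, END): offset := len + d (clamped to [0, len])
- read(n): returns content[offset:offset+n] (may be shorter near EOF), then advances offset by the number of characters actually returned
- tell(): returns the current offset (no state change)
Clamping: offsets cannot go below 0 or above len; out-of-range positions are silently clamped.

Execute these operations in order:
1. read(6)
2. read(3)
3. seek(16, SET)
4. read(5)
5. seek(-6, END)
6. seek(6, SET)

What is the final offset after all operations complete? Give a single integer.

Answer: 6

Derivation:
After 1 (read(6)): returned 'KZJW1N', offset=6
After 2 (read(3)): returned 'BV3', offset=9
After 3 (seek(16, SET)): offset=16
After 4 (read(5)): returned 'FK7JU', offset=21
After 5 (seek(-6, END)): offset=18
After 6 (seek(6, SET)): offset=6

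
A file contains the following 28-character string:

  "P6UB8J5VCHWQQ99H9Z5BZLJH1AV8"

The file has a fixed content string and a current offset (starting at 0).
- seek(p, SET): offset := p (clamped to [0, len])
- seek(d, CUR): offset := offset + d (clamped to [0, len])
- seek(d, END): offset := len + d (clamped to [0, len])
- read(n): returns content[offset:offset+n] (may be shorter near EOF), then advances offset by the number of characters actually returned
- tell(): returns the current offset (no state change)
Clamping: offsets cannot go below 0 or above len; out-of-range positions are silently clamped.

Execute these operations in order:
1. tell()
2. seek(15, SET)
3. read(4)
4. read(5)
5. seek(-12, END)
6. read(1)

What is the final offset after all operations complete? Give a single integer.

Answer: 17

Derivation:
After 1 (tell()): offset=0
After 2 (seek(15, SET)): offset=15
After 3 (read(4)): returned 'H9Z5', offset=19
After 4 (read(5)): returned 'BZLJH', offset=24
After 5 (seek(-12, END)): offset=16
After 6 (read(1)): returned '9', offset=17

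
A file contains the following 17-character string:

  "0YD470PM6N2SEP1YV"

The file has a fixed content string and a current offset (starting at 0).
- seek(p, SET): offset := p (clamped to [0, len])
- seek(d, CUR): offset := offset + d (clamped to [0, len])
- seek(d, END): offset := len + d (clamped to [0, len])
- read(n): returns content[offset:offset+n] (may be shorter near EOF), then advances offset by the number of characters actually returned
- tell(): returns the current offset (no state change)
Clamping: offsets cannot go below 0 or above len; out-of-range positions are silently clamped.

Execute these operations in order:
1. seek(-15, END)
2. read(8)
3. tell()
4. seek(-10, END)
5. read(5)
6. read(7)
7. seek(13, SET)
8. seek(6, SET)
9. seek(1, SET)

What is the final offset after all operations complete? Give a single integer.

Answer: 1

Derivation:
After 1 (seek(-15, END)): offset=2
After 2 (read(8)): returned 'D470PM6N', offset=10
After 3 (tell()): offset=10
After 4 (seek(-10, END)): offset=7
After 5 (read(5)): returned 'M6N2S', offset=12
After 6 (read(7)): returned 'EP1YV', offset=17
After 7 (seek(13, SET)): offset=13
After 8 (seek(6, SET)): offset=6
After 9 (seek(1, SET)): offset=1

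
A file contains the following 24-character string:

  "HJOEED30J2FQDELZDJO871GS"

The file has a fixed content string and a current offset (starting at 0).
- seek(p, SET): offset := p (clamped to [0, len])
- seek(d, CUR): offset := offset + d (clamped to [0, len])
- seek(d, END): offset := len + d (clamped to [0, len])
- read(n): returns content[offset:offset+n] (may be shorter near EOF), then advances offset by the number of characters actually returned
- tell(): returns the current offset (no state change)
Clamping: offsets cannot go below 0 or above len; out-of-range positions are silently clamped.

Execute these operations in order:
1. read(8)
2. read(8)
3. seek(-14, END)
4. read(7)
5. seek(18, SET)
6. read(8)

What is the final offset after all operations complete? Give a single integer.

After 1 (read(8)): returned 'HJOEED30', offset=8
After 2 (read(8)): returned 'J2FQDELZ', offset=16
After 3 (seek(-14, END)): offset=10
After 4 (read(7)): returned 'FQDELZD', offset=17
After 5 (seek(18, SET)): offset=18
After 6 (read(8)): returned 'O871GS', offset=24

Answer: 24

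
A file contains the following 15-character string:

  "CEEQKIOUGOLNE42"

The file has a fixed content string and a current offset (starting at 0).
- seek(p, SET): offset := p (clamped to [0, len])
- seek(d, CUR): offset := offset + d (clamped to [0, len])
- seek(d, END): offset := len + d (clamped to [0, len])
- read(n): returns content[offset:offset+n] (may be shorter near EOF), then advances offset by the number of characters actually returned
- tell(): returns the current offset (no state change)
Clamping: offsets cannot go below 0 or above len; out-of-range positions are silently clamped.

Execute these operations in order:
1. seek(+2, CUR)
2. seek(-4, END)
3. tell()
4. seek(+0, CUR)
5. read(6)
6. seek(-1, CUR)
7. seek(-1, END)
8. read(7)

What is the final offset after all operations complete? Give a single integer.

After 1 (seek(+2, CUR)): offset=2
After 2 (seek(-4, END)): offset=11
After 3 (tell()): offset=11
After 4 (seek(+0, CUR)): offset=11
After 5 (read(6)): returned 'NE42', offset=15
After 6 (seek(-1, CUR)): offset=14
After 7 (seek(-1, END)): offset=14
After 8 (read(7)): returned '2', offset=15

Answer: 15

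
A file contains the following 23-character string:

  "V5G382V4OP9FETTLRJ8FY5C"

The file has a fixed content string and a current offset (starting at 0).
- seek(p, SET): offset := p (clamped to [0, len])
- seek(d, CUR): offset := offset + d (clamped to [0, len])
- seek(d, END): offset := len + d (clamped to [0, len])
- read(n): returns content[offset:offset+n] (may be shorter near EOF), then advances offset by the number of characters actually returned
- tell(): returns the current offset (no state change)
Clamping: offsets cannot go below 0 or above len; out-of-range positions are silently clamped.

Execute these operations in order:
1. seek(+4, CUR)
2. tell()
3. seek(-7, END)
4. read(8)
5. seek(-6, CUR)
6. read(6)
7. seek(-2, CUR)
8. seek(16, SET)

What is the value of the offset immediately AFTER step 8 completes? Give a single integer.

After 1 (seek(+4, CUR)): offset=4
After 2 (tell()): offset=4
After 3 (seek(-7, END)): offset=16
After 4 (read(8)): returned 'RJ8FY5C', offset=23
After 5 (seek(-6, CUR)): offset=17
After 6 (read(6)): returned 'J8FY5C', offset=23
After 7 (seek(-2, CUR)): offset=21
After 8 (seek(16, SET)): offset=16

Answer: 16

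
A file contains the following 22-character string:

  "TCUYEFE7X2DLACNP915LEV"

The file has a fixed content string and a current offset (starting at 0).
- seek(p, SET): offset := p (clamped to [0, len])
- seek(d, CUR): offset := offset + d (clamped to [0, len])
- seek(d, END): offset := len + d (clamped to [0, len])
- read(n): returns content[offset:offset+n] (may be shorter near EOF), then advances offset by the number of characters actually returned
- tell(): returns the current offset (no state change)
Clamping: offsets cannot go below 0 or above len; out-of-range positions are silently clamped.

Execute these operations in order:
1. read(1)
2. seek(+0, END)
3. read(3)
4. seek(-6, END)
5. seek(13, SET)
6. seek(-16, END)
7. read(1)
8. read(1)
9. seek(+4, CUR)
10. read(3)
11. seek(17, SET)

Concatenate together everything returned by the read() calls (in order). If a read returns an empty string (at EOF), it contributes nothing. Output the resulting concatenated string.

After 1 (read(1)): returned 'T', offset=1
After 2 (seek(+0, END)): offset=22
After 3 (read(3)): returned '', offset=22
After 4 (seek(-6, END)): offset=16
After 5 (seek(13, SET)): offset=13
After 6 (seek(-16, END)): offset=6
After 7 (read(1)): returned 'E', offset=7
After 8 (read(1)): returned '7', offset=8
After 9 (seek(+4, CUR)): offset=12
After 10 (read(3)): returned 'ACN', offset=15
After 11 (seek(17, SET)): offset=17

Answer: TE7ACN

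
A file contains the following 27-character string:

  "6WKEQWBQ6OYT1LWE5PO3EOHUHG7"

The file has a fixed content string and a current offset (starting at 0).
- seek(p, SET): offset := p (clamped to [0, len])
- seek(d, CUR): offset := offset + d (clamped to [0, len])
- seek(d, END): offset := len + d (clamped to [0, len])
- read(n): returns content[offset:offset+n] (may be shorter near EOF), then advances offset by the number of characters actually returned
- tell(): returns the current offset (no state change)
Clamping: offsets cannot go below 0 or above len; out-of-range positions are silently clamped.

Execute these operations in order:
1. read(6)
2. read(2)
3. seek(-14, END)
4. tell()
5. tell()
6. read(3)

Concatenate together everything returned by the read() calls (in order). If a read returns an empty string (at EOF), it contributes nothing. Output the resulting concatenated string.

After 1 (read(6)): returned '6WKEQW', offset=6
After 2 (read(2)): returned 'BQ', offset=8
After 3 (seek(-14, END)): offset=13
After 4 (tell()): offset=13
After 5 (tell()): offset=13
After 6 (read(3)): returned 'LWE', offset=16

Answer: 6WKEQWBQLWE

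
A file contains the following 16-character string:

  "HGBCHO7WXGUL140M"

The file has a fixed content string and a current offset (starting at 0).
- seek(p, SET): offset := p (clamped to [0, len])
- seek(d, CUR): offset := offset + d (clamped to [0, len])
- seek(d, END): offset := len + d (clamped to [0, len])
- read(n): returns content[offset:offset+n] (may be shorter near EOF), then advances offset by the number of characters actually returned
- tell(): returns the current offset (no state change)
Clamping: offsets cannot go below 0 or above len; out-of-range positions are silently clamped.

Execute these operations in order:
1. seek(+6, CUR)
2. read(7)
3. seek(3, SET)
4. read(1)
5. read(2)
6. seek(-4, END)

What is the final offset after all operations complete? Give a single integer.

Answer: 12

Derivation:
After 1 (seek(+6, CUR)): offset=6
After 2 (read(7)): returned '7WXGUL1', offset=13
After 3 (seek(3, SET)): offset=3
After 4 (read(1)): returned 'C', offset=4
After 5 (read(2)): returned 'HO', offset=6
After 6 (seek(-4, END)): offset=12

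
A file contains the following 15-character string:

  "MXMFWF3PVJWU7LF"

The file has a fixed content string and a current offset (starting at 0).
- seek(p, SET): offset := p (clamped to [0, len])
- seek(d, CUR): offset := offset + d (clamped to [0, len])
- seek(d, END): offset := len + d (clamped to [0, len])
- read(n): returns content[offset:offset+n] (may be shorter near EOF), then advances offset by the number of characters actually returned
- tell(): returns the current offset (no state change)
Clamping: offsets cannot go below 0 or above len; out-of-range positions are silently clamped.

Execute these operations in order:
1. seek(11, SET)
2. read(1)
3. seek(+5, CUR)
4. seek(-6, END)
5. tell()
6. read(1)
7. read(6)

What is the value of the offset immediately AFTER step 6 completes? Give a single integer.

After 1 (seek(11, SET)): offset=11
After 2 (read(1)): returned 'U', offset=12
After 3 (seek(+5, CUR)): offset=15
After 4 (seek(-6, END)): offset=9
After 5 (tell()): offset=9
After 6 (read(1)): returned 'J', offset=10

Answer: 10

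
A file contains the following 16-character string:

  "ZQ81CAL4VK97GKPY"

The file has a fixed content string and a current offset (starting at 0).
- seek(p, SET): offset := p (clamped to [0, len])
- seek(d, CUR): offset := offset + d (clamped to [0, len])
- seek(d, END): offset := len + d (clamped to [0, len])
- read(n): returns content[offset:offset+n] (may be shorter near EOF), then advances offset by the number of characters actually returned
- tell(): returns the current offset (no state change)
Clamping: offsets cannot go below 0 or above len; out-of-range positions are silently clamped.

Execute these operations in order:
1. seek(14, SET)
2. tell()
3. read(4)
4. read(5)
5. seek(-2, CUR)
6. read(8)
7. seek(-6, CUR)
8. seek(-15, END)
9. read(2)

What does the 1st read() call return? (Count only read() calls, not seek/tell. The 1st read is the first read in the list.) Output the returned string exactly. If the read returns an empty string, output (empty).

Answer: PY

Derivation:
After 1 (seek(14, SET)): offset=14
After 2 (tell()): offset=14
After 3 (read(4)): returned 'PY', offset=16
After 4 (read(5)): returned '', offset=16
After 5 (seek(-2, CUR)): offset=14
After 6 (read(8)): returned 'PY', offset=16
After 7 (seek(-6, CUR)): offset=10
After 8 (seek(-15, END)): offset=1
After 9 (read(2)): returned 'Q8', offset=3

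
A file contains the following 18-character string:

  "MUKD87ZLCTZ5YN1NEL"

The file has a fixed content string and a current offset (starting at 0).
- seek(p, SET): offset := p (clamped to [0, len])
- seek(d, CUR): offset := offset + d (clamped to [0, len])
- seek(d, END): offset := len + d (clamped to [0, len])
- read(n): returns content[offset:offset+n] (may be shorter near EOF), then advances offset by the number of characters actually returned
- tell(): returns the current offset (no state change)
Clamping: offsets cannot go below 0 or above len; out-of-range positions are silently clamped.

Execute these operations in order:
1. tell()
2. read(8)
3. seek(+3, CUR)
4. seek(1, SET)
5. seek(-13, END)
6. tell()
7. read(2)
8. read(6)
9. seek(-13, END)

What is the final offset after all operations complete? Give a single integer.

After 1 (tell()): offset=0
After 2 (read(8)): returned 'MUKD87ZL', offset=8
After 3 (seek(+3, CUR)): offset=11
After 4 (seek(1, SET)): offset=1
After 5 (seek(-13, END)): offset=5
After 6 (tell()): offset=5
After 7 (read(2)): returned '7Z', offset=7
After 8 (read(6)): returned 'LCTZ5Y', offset=13
After 9 (seek(-13, END)): offset=5

Answer: 5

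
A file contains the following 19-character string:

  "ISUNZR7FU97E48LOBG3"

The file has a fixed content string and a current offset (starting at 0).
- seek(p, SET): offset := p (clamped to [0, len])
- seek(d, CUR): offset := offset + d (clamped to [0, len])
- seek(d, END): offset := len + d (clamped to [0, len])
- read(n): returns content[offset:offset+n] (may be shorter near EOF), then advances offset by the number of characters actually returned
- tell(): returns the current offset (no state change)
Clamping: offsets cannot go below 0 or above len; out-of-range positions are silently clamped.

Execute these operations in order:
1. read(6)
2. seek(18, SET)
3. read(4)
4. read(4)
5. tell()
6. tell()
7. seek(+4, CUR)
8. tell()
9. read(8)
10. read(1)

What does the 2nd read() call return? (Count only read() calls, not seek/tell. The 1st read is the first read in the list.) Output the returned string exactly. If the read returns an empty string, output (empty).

After 1 (read(6)): returned 'ISUNZR', offset=6
After 2 (seek(18, SET)): offset=18
After 3 (read(4)): returned '3', offset=19
After 4 (read(4)): returned '', offset=19
After 5 (tell()): offset=19
After 6 (tell()): offset=19
After 7 (seek(+4, CUR)): offset=19
After 8 (tell()): offset=19
After 9 (read(8)): returned '', offset=19
After 10 (read(1)): returned '', offset=19

Answer: 3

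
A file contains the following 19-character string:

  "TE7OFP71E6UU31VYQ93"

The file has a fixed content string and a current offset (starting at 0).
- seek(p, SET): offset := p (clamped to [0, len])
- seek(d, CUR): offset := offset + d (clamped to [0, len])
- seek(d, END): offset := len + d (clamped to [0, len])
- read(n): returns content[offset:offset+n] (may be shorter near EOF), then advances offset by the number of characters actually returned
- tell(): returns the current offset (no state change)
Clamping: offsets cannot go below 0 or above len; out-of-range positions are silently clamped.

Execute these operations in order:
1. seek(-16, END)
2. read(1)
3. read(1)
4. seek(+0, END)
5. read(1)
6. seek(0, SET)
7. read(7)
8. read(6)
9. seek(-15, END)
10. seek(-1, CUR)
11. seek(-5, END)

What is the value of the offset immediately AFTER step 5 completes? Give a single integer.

Answer: 19

Derivation:
After 1 (seek(-16, END)): offset=3
After 2 (read(1)): returned 'O', offset=4
After 3 (read(1)): returned 'F', offset=5
After 4 (seek(+0, END)): offset=19
After 5 (read(1)): returned '', offset=19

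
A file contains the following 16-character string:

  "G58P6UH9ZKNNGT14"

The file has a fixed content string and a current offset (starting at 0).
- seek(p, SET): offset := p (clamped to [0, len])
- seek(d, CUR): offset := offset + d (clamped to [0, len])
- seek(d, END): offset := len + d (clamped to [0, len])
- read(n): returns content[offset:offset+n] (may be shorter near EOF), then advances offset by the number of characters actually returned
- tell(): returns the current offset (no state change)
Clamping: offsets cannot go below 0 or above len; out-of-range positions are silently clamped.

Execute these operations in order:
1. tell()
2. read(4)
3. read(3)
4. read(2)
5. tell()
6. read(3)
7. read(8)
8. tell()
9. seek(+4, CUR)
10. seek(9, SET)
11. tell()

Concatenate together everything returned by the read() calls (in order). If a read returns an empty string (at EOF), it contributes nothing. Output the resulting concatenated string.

After 1 (tell()): offset=0
After 2 (read(4)): returned 'G58P', offset=4
After 3 (read(3)): returned '6UH', offset=7
After 4 (read(2)): returned '9Z', offset=9
After 5 (tell()): offset=9
After 6 (read(3)): returned 'KNN', offset=12
After 7 (read(8)): returned 'GT14', offset=16
After 8 (tell()): offset=16
After 9 (seek(+4, CUR)): offset=16
After 10 (seek(9, SET)): offset=9
After 11 (tell()): offset=9

Answer: G58P6UH9ZKNNGT14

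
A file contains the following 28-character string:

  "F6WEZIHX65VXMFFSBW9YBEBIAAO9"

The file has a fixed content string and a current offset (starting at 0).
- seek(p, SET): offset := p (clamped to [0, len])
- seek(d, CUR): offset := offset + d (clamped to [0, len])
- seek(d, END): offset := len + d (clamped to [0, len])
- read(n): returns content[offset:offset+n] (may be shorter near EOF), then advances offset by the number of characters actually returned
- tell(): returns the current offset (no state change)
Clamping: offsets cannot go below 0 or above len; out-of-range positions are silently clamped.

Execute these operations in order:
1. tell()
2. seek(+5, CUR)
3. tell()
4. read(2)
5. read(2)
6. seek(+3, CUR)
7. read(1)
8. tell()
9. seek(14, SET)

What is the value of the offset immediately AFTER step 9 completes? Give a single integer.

Answer: 14

Derivation:
After 1 (tell()): offset=0
After 2 (seek(+5, CUR)): offset=5
After 3 (tell()): offset=5
After 4 (read(2)): returned 'IH', offset=7
After 5 (read(2)): returned 'X6', offset=9
After 6 (seek(+3, CUR)): offset=12
After 7 (read(1)): returned 'M', offset=13
After 8 (tell()): offset=13
After 9 (seek(14, SET)): offset=14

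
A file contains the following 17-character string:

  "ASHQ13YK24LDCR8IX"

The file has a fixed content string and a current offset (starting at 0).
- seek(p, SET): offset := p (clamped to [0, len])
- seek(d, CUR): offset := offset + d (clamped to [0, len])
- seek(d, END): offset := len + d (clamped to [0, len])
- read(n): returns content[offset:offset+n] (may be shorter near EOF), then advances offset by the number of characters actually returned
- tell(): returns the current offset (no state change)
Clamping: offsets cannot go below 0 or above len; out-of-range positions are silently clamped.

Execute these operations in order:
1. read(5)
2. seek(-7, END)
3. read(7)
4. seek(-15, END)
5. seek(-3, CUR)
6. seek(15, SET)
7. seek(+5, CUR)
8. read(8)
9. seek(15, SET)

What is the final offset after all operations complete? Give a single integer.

Answer: 15

Derivation:
After 1 (read(5)): returned 'ASHQ1', offset=5
After 2 (seek(-7, END)): offset=10
After 3 (read(7)): returned 'LDCR8IX', offset=17
After 4 (seek(-15, END)): offset=2
After 5 (seek(-3, CUR)): offset=0
After 6 (seek(15, SET)): offset=15
After 7 (seek(+5, CUR)): offset=17
After 8 (read(8)): returned '', offset=17
After 9 (seek(15, SET)): offset=15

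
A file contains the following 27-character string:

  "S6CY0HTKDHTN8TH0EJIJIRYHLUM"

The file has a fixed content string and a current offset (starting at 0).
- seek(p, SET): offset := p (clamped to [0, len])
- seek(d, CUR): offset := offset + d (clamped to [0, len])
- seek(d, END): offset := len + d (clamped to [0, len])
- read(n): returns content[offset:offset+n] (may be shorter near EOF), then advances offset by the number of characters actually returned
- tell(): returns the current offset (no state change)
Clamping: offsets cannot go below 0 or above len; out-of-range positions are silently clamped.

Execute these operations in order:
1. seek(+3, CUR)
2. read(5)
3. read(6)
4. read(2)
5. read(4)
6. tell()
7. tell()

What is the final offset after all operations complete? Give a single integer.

Answer: 20

Derivation:
After 1 (seek(+3, CUR)): offset=3
After 2 (read(5)): returned 'Y0HTK', offset=8
After 3 (read(6)): returned 'DHTN8T', offset=14
After 4 (read(2)): returned 'H0', offset=16
After 5 (read(4)): returned 'EJIJ', offset=20
After 6 (tell()): offset=20
After 7 (tell()): offset=20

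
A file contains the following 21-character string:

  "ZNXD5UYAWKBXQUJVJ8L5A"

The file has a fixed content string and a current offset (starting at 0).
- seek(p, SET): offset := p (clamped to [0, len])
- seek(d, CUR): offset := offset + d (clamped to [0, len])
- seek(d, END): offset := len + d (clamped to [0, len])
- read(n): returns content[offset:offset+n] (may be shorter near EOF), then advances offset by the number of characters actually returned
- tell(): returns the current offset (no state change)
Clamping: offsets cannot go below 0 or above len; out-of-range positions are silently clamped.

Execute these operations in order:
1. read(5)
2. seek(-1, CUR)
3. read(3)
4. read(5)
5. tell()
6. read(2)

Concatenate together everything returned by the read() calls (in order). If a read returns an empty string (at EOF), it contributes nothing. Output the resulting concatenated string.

After 1 (read(5)): returned 'ZNXD5', offset=5
After 2 (seek(-1, CUR)): offset=4
After 3 (read(3)): returned '5UY', offset=7
After 4 (read(5)): returned 'AWKBX', offset=12
After 5 (tell()): offset=12
After 6 (read(2)): returned 'QU', offset=14

Answer: ZNXD55UYAWKBXQU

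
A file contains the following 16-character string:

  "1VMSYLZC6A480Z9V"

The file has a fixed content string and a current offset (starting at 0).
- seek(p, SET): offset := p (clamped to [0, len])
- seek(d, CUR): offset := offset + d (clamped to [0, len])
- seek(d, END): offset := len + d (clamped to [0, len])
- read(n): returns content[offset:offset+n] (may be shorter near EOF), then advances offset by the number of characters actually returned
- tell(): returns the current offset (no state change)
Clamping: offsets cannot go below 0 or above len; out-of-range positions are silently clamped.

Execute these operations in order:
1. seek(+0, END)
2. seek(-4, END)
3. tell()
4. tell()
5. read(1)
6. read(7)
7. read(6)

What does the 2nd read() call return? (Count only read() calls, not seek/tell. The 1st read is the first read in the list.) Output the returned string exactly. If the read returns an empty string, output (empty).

Answer: Z9V

Derivation:
After 1 (seek(+0, END)): offset=16
After 2 (seek(-4, END)): offset=12
After 3 (tell()): offset=12
After 4 (tell()): offset=12
After 5 (read(1)): returned '0', offset=13
After 6 (read(7)): returned 'Z9V', offset=16
After 7 (read(6)): returned '', offset=16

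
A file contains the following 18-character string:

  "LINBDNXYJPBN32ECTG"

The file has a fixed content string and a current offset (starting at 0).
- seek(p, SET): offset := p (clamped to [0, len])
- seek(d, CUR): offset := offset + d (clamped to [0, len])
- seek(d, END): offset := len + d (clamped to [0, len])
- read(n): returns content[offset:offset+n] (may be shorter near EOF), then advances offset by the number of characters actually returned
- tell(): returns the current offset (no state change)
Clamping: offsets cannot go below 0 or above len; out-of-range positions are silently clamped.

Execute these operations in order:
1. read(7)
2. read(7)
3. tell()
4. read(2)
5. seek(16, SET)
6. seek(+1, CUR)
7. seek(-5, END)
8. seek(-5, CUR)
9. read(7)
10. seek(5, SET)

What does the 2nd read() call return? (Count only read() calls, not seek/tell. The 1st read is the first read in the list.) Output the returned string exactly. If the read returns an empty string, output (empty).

Answer: YJPBN32

Derivation:
After 1 (read(7)): returned 'LINBDNX', offset=7
After 2 (read(7)): returned 'YJPBN32', offset=14
After 3 (tell()): offset=14
After 4 (read(2)): returned 'EC', offset=16
After 5 (seek(16, SET)): offset=16
After 6 (seek(+1, CUR)): offset=17
After 7 (seek(-5, END)): offset=13
After 8 (seek(-5, CUR)): offset=8
After 9 (read(7)): returned 'JPBN32E', offset=15
After 10 (seek(5, SET)): offset=5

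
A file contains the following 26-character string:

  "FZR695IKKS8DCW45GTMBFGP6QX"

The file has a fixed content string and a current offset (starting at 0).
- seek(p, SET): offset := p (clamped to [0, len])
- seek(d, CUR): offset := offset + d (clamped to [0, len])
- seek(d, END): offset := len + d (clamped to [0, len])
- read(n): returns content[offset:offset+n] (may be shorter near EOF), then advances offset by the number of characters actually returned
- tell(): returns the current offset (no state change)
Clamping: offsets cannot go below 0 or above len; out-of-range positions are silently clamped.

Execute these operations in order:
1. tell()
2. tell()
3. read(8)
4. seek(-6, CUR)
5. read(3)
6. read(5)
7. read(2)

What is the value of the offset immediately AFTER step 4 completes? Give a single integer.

After 1 (tell()): offset=0
After 2 (tell()): offset=0
After 3 (read(8)): returned 'FZR695IK', offset=8
After 4 (seek(-6, CUR)): offset=2

Answer: 2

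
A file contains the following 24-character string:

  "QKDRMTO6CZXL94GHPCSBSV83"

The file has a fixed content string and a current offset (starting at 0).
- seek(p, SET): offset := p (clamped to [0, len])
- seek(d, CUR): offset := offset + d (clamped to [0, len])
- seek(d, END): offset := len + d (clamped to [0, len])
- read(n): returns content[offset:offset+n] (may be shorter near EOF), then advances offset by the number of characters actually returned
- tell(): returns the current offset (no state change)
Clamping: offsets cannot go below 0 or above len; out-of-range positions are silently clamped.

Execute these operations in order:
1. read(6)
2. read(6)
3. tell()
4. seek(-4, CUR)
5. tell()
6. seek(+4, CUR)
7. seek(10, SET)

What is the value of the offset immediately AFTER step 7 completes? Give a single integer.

Answer: 10

Derivation:
After 1 (read(6)): returned 'QKDRMT', offset=6
After 2 (read(6)): returned 'O6CZXL', offset=12
After 3 (tell()): offset=12
After 4 (seek(-4, CUR)): offset=8
After 5 (tell()): offset=8
After 6 (seek(+4, CUR)): offset=12
After 7 (seek(10, SET)): offset=10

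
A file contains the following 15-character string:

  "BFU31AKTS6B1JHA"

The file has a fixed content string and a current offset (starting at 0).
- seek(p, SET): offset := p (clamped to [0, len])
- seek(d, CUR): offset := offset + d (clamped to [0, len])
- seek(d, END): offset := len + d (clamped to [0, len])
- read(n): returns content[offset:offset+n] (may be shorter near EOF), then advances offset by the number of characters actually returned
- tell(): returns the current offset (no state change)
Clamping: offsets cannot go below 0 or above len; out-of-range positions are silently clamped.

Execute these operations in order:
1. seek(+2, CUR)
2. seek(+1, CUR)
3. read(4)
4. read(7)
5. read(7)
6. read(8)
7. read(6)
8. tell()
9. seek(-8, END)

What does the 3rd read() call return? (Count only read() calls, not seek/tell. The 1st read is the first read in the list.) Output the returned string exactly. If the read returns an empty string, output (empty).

After 1 (seek(+2, CUR)): offset=2
After 2 (seek(+1, CUR)): offset=3
After 3 (read(4)): returned '31AK', offset=7
After 4 (read(7)): returned 'TS6B1JH', offset=14
After 5 (read(7)): returned 'A', offset=15
After 6 (read(8)): returned '', offset=15
After 7 (read(6)): returned '', offset=15
After 8 (tell()): offset=15
After 9 (seek(-8, END)): offset=7

Answer: A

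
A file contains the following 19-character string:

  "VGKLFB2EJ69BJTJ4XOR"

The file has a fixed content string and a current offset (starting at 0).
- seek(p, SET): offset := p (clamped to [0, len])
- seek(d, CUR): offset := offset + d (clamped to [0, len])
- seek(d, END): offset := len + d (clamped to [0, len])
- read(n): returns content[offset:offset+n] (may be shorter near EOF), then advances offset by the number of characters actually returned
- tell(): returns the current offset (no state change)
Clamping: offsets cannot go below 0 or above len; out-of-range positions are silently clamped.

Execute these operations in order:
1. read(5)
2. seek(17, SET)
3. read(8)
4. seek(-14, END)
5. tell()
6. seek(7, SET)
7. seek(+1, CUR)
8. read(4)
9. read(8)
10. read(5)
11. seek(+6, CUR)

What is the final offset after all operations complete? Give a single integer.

Answer: 19

Derivation:
After 1 (read(5)): returned 'VGKLF', offset=5
After 2 (seek(17, SET)): offset=17
After 3 (read(8)): returned 'OR', offset=19
After 4 (seek(-14, END)): offset=5
After 5 (tell()): offset=5
After 6 (seek(7, SET)): offset=7
After 7 (seek(+1, CUR)): offset=8
After 8 (read(4)): returned 'J69B', offset=12
After 9 (read(8)): returned 'JTJ4XOR', offset=19
After 10 (read(5)): returned '', offset=19
After 11 (seek(+6, CUR)): offset=19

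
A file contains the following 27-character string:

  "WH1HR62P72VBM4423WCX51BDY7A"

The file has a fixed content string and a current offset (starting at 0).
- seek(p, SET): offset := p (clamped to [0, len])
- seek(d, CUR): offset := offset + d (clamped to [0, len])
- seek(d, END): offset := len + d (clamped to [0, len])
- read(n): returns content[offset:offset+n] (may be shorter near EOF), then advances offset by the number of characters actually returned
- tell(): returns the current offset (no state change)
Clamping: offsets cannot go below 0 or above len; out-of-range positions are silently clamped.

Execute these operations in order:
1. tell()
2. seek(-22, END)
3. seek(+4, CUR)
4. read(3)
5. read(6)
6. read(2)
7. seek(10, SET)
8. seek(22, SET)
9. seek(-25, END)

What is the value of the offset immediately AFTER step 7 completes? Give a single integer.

After 1 (tell()): offset=0
After 2 (seek(-22, END)): offset=5
After 3 (seek(+4, CUR)): offset=9
After 4 (read(3)): returned '2VB', offset=12
After 5 (read(6)): returned 'M4423W', offset=18
After 6 (read(2)): returned 'CX', offset=20
After 7 (seek(10, SET)): offset=10

Answer: 10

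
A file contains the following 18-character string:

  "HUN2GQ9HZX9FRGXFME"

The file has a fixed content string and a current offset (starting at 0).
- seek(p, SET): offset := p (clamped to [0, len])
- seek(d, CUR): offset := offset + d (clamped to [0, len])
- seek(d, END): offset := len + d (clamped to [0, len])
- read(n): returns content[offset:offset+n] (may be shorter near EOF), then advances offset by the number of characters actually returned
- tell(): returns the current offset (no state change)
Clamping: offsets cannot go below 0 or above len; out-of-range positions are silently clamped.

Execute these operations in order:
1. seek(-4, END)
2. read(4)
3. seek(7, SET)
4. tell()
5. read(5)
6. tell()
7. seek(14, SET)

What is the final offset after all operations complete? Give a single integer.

After 1 (seek(-4, END)): offset=14
After 2 (read(4)): returned 'XFME', offset=18
After 3 (seek(7, SET)): offset=7
After 4 (tell()): offset=7
After 5 (read(5)): returned 'HZX9F', offset=12
After 6 (tell()): offset=12
After 7 (seek(14, SET)): offset=14

Answer: 14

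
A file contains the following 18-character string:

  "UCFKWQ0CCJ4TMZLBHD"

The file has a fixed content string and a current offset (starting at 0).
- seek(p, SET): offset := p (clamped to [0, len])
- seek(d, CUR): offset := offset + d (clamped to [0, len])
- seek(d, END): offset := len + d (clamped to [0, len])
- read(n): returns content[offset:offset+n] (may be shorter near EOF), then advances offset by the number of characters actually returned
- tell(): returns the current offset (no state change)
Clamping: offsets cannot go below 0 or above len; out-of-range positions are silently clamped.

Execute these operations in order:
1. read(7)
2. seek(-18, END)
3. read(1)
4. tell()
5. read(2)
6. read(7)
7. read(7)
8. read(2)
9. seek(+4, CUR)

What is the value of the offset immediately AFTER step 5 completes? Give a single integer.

Answer: 3

Derivation:
After 1 (read(7)): returned 'UCFKWQ0', offset=7
After 2 (seek(-18, END)): offset=0
After 3 (read(1)): returned 'U', offset=1
After 4 (tell()): offset=1
After 5 (read(2)): returned 'CF', offset=3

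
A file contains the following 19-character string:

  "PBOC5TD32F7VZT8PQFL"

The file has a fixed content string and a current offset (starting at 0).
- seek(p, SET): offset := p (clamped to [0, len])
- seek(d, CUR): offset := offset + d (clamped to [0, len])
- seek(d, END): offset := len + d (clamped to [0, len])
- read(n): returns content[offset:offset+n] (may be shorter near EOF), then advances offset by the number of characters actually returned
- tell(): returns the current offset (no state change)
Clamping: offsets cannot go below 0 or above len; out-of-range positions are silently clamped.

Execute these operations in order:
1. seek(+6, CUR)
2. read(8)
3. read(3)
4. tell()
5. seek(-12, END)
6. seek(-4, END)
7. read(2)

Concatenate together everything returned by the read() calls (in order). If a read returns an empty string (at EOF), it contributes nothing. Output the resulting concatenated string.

After 1 (seek(+6, CUR)): offset=6
After 2 (read(8)): returned 'D32F7VZT', offset=14
After 3 (read(3)): returned '8PQ', offset=17
After 4 (tell()): offset=17
After 5 (seek(-12, END)): offset=7
After 6 (seek(-4, END)): offset=15
After 7 (read(2)): returned 'PQ', offset=17

Answer: D32F7VZT8PQPQ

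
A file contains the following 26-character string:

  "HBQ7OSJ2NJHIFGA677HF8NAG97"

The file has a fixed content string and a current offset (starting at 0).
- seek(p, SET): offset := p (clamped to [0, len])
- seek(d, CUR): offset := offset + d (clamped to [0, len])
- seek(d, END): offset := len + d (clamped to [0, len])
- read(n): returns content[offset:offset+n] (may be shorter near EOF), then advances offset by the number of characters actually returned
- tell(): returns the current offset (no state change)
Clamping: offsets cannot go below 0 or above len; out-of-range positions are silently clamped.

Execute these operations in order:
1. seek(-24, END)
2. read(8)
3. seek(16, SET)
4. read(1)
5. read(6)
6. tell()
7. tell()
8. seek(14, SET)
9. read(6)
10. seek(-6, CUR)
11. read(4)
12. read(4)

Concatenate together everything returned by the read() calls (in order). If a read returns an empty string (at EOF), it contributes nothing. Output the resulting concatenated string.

After 1 (seek(-24, END)): offset=2
After 2 (read(8)): returned 'Q7OSJ2NJ', offset=10
After 3 (seek(16, SET)): offset=16
After 4 (read(1)): returned '7', offset=17
After 5 (read(6)): returned '7HF8NA', offset=23
After 6 (tell()): offset=23
After 7 (tell()): offset=23
After 8 (seek(14, SET)): offset=14
After 9 (read(6)): returned 'A677HF', offset=20
After 10 (seek(-6, CUR)): offset=14
After 11 (read(4)): returned 'A677', offset=18
After 12 (read(4)): returned 'HF8N', offset=22

Answer: Q7OSJ2NJ77HF8NAA677HFA677HF8N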